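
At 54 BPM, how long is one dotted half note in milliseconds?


Solution.
One quarter-note beat = 60000 / BPM = 60000 / 54 ms
Dotted half note = 3 × quarter note
Duration = 3 × 60000 / 54 = 180000 / 54
= 3333.3 ms


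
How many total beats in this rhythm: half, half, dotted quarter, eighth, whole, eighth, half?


Let's work it out.
Beat values:
  half = 2 beats
  half = 2 beats
  dotted quarter = 1.5 beats
  eighth = 0.5 beats
  whole = 4 beats
  eighth = 0.5 beats
  half = 2 beats
Sum = 2 + 2 + 1.5 + 0.5 + 4 + 0.5 + 2
= 12.5 beats


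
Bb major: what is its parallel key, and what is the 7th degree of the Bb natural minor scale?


Let's work it out.
Parallel keys share the same tonic but differ in mode
Bb major → parallel is Bb minor
Bb natural minor scale: Bb C Db Eb F Gb Ab
= Bb minor; 7th degree = Ab


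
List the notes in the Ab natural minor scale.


Reasoning:
Natural minor scale pattern: W-H-W-W-H-W-W (2-1-2-2-1-2-2 semitones)
Starting from Ab:
  Ab + 2 semitones → Bb
  Bb + 1 semitone → Cb
  Cb + 2 semitones → Db
  Db + 2 semitones → Eb
  Eb + 1 semitone → Fb
  Fb + 2 semitones → Gb
  Gb + 2 semitones → Ab
Scale = Ab Bb Cb Db Eb Fb Gb


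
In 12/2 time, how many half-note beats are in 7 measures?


Working:
Time signature 12/2: the bottom number 2 means the half note gets one count
The top number 12 means 12 half-note beats per measure
Total = 12 × 7 measures
= 84 half-note beats


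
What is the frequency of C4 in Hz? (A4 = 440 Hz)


Step by step:
f = 440 × 2^(n/12) where n = semitones from A4
C4: -9 semitones from A4
f = 440 × 2^(-9/12)
f = 261.63 Hz


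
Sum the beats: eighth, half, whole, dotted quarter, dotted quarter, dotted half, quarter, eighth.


Let's work it out.
Beat values:
  eighth = 0.5 beats
  half = 2 beats
  whole = 4 beats
  dotted quarter = 1.5 beats
  dotted quarter = 1.5 beats
  dotted half = 3 beats
  quarter = 1 beat
  eighth = 0.5 beats
Sum = 0.5 + 2 + 4 + 1.5 + 1.5 + 3 + 1 + 0.5
= 14 beats


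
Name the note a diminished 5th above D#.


A 5th spans 5 letter names, so from D we land on A
A diminished 5th = 6 semitones above D#
Spell A at that pitch: A
= A


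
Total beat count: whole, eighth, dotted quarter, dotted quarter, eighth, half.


Working:
Beat values:
  whole = 4 beats
  eighth = 0.5 beats
  dotted quarter = 1.5 beats
  dotted quarter = 1.5 beats
  eighth = 0.5 beats
  half = 2 beats
Sum = 4 + 0.5 + 1.5 + 1.5 + 0.5 + 2
= 10 beats


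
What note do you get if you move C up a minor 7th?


Solution.
minor 7th: 7 letter names, 10 semitones
Letter: C + 6 → B
Pitch: C + 10 semitones, spelled as a B → Bb
= Bb


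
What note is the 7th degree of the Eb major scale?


Solution.
Major scale pattern: W-W-H-W-W-W-H (2-2-1-2-2-2-1 semitones)
Starting from Eb:
  Eb + 2 semitones → F
  F + 2 semitones → G
  G + 1 semitone → Ab
  Ab + 2 semitones → Bb
  Bb + 2 semitones → C
  C + 2 semitones → D
  D + 1 semitone → Eb
Scale: Eb F G Ab Bb C D
Degree 7 = D


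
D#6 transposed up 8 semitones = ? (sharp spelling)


Step by step:
D#6: chromatic position 3 in octave 6 → absolute = 6×12 + 3 = 75
Transpose up 8: 75 + 8 = 83
83 = 6×12 + 11 → B in octave 6
Result = B6


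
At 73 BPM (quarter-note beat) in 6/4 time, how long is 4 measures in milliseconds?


Working:
Quarter-note beat duration = 60000 / 73 ms
Beats per measure (6/4) = 6
One measure = 6 × 60000 / 73 = 360000 / 73 ms
4 measures = 4 × 360000 / 73 = 1440000 / 73
= 19726.0 ms


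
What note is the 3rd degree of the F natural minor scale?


Natural minor scale pattern: W-H-W-W-H-W-W (2-1-2-2-1-2-2 semitones)
Starting from F:
  F + 2 semitones → G
  G + 1 semitone → Ab
  Ab + 2 semitones → Bb
  Bb + 2 semitones → C
  C + 1 semitone → Db
  Db + 2 semitones → Eb
  Eb + 2 semitones → F
Scale: F G Ab Bb C Db Eb
Degree 3 = Ab


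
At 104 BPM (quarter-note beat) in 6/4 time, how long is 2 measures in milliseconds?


Step by step:
Quarter-note beat duration = 60000 / 104 ms
Beats per measure (6/4) = 6
One measure = 6 × 60000 / 104 = 360000 / 104 ms
2 measures = 2 × 360000 / 104 = 720000 / 104
= 6923.1 ms


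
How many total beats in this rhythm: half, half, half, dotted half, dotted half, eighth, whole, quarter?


Working:
Beat values:
  half = 2 beats
  half = 2 beats
  half = 2 beats
  dotted half = 3 beats
  dotted half = 3 beats
  eighth = 0.5 beats
  whole = 4 beats
  quarter = 1 beat
Sum = 2 + 2 + 2 + 3 + 3 + 0.5 + 4 + 1
= 17.5 beats


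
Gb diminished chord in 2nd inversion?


Step by step:
Root position: Gb Bbb Dbb
2nd inversion: move root and 3rd up an octave
Bass note: Dbb
Notes (bottom to top) = Dbb Gb Bbb


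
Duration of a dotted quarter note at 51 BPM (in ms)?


One quarter-note beat = 60000 / BPM = 60000 / 51 ms
Dotted quarter note = 3/2 × quarter note
Duration = 3/2 × 60000 / 51 = 90000 / 51
= 1764.7 ms


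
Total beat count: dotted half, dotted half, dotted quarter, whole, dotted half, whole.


Beat values:
  dotted half = 3 beats
  dotted half = 3 beats
  dotted quarter = 1.5 beats
  whole = 4 beats
  dotted half = 3 beats
  whole = 4 beats
Sum = 3 + 3 + 1.5 + 4 + 3 + 4
= 18.5 beats


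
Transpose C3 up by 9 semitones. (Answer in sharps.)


Let's work it out.
C3: chromatic position 0 in octave 3 → absolute = 3×12 + 0 = 36
Transpose up 9: 36 + 9 = 45
45 = 3×12 + 9 → A in octave 3
Result = A3


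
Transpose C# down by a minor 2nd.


Working:
minor 2nd: 2 letter names, 1 semitones
Letter: C - 1 → B
Pitch: C# - 1 semitones, spelled as a B → B#
= B#


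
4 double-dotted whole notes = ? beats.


Reasoning:
Base whole note = 4 beats
Dot 1 adds half the previous value: +2
Dot 2 adds half the previous value: +1
One double-dotted whole = 4 + 2 + 1 = 7
4 of them = 4 × 7 = 28
= 28 beats


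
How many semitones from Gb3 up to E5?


Absolute semitone position = octave×12 + chromatic position
Gb3: 3×12 + 6 = 42
E5: 5×12 + 4 = 64
Difference = 64 - 42 = 22
= 22 semitones


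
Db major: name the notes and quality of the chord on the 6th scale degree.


Reasoning:
Db major scale: Db Eb F Gb Ab Bb C
Diatonic triad on degree 6 stacks scale notes 6, 1, 3: Bb Db F
Bb→Db = 3 semitones; Bb→F = 7 semitones → minor triad
= Bb Db F (minor)


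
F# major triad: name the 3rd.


Major triad = root + major 3rd (4 semitones) + perfect 5th (7 semitones)
A triad on F# stacks thirds, so the chord tones use letter names F-A-C
Root: F#
Major 3rd above F#: A#
Perfect 5th above F#: C#
The 3rd = A#


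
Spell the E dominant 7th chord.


Let's work it out.
Dominant 7th chord = root + major 3rd + perfect 5th + minor 7th
Seventh chords stack in thirds, so the letter names are E-G-B-D
Root: E
Major 3rd above E: G#
Perfect 5th above E: B
Minor 7th above E: D
Chord = E G# B D


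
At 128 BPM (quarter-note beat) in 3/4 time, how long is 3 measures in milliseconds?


Let's work it out.
Quarter-note beat duration = 60000 / 128 ms
Beats per measure (3/4) = 3
One measure = 3 × 60000 / 128 = 180000 / 128 ms
3 measures = 3 × 180000 / 128 = 540000 / 128
= 4218.8 ms


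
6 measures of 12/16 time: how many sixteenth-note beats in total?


Let's work it out.
Time signature 12/16: the bottom number 16 means the sixteenth note gets one count
The top number 12 means 12 sixteenth-note beats per measure
Total = 12 × 6 measures
= 72 sixteenth-note beats


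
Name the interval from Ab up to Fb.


Working:
Letter names: A → F spans 6 letter names → a 6th
Semitones: Ab → Fb = 8 half-steps
A 6th of 8 semitones is a minor 6th
= minor 6th


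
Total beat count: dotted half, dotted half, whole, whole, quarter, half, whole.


Solution.
Beat values:
  dotted half = 3 beats
  dotted half = 3 beats
  whole = 4 beats
  whole = 4 beats
  quarter = 1 beat
  half = 2 beats
  whole = 4 beats
Sum = 3 + 3 + 4 + 4 + 1 + 2 + 4
= 21 beats


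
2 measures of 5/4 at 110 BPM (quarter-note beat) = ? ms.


Reasoning:
Quarter-note beat duration = 60000 / 110 ms
Beats per measure (5/4) = 5
One measure = 5 × 60000 / 110 = 300000 / 110 ms
2 measures = 2 × 300000 / 110 = 600000 / 110
= 5454.5 ms


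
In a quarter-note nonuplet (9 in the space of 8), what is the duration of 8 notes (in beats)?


Nonuplet: 9 notes occupy the space of 8 quarter notes
Space = 8 × 1 = 8 beats
Each nonuplet note = 8 / 9 = 8/9 beats
8 notes = 8 × 8/9 = 64/9
= 64/9 beats


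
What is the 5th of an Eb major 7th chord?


Step by step:
Major 7th chord = root + major 3rd + perfect 5th + major 7th
Seventh chords stack in thirds, so the letter names are E-G-B-D
Root: Eb
Major 3rd above Eb: G
Perfect 5th above Eb: Bb
Major 7th above Eb: D
The 5th = Bb


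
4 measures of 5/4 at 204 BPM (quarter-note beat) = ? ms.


Quarter-note beat duration = 60000 / 204 ms
Beats per measure (5/4) = 5
One measure = 5 × 60000 / 204 = 300000 / 204 ms
4 measures = 4 × 300000 / 204 = 1200000 / 204
= 5882.4 ms


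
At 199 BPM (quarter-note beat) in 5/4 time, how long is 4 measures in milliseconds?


Reasoning:
Quarter-note beat duration = 60000 / 199 ms
Beats per measure (5/4) = 5
One measure = 5 × 60000 / 199 = 300000 / 199 ms
4 measures = 4 × 300000 / 199 = 1200000 / 199
= 6030.2 ms


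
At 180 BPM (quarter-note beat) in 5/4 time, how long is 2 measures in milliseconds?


Quarter-note beat duration = 60000 / 180 ms
Beats per measure (5/4) = 5
One measure = 5 × 60000 / 180 = 300000 / 180 ms
2 measures = 2 × 300000 / 180 = 600000 / 180
= 3333.3 ms


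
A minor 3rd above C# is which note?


Reasoning:
A 3rd spans 3 letter names, so from C we land on E
A minor 3rd = 3 semitones above C#
Spell E at that pitch: E
= E


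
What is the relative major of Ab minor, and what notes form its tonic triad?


Working:
The relative major shares the key signature and is a minor 3rd above the minor tonic
A minor 3rd above Ab is Cb
→ relative major of Ab minor is Cb major
Tonic triad of Cb major = root + major 3rd + perfect 5th = Cb Eb Gb
= Cb major; triad = Cb Eb Gb


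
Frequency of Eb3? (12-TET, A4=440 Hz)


Working:
f = 440 × 2^(n/12) where n = semitones from A4
Eb3: -18 semitones from A4
f = 440 × 2^(-18/12)
f = 155.56 Hz


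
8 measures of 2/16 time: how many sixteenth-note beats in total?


Solution.
Time signature 2/16: the bottom number 16 means the sixteenth note gets one count
The top number 2 means 2 sixteenth-note beats per measure
Total = 2 × 8 measures
= 16 sixteenth-note beats


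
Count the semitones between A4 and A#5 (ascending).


Reasoning:
Absolute semitone position = octave×12 + chromatic position
A4: 4×12 + 9 = 57
A#5: 5×12 + 10 = 70
Difference = 70 - 57 = 13
= 13 semitones


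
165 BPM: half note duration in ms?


One quarter-note beat = 60000 / BPM = 60000 / 165 ms
Half note = 2 × quarter note
Duration = 2 × 60000 / 165 = 120000 / 165
= 727.3 ms


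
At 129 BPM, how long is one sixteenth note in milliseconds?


One quarter-note beat = 60000 / BPM = 60000 / 129 ms
Sixteenth note = 1/4 × quarter note
Duration = 1/4 × 60000 / 129 = 15000 / 129
= 116.3 ms


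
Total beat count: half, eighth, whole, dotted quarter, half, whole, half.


Step by step:
Beat values:
  half = 2 beats
  eighth = 0.5 beats
  whole = 4 beats
  dotted quarter = 1.5 beats
  half = 2 beats
  whole = 4 beats
  half = 2 beats
Sum = 2 + 0.5 + 4 + 1.5 + 2 + 4 + 2
= 16 beats


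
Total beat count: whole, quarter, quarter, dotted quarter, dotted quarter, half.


Step by step:
Beat values:
  whole = 4 beats
  quarter = 1 beat
  quarter = 1 beat
  dotted quarter = 1.5 beats
  dotted quarter = 1.5 beats
  half = 2 beats
Sum = 4 + 1 + 1 + 1.5 + 1.5 + 2
= 11 beats


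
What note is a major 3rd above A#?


A 3rd spans 3 letter names, so from A we land on C
A major 3rd = 4 semitones above A#
Spell C at that pitch: C##
= C##


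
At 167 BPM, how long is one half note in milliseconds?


Reasoning:
One quarter-note beat = 60000 / BPM = 60000 / 167 ms
Half note = 2 × quarter note
Duration = 2 × 60000 / 167 = 120000 / 167
= 718.6 ms


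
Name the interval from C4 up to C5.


Letter names: C → C spans 8 letter names → an octave
Semitones: C4 → C5 = 12 half-steps
An octave of 12 semitones is a perfect octave
= perfect octave


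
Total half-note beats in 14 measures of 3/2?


Step by step:
Time signature 3/2: the bottom number 2 means the half note gets one count
The top number 3 means 3 half-note beats per measure
Total = 3 × 14 measures
= 42 half-note beats


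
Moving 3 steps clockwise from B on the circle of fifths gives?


Each clockwise step on the circle of fifths moves up a perfect 5th
From B: B → F#/Gb → Db → Ab
= Ab


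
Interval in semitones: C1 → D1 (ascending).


Working:
Absolute semitone position = octave×12 + chromatic position
C1: 1×12 + 0 = 12
D1: 1×12 + 2 = 14
Difference = 14 - 12 = 2
= 2 semitones


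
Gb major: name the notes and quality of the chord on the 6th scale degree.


Gb major scale: Gb Ab Bb Cb Db Eb F
Diatonic triad on degree 6 stacks scale notes 6, 1, 3: Eb Gb Bb
Eb→Gb = 3 semitones; Eb→Bb = 7 semitones → minor triad
= Eb Gb Bb (minor)


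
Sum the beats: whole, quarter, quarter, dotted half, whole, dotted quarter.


Working:
Beat values:
  whole = 4 beats
  quarter = 1 beat
  quarter = 1 beat
  dotted half = 3 beats
  whole = 4 beats
  dotted quarter = 1.5 beats
Sum = 4 + 1 + 1 + 3 + 4 + 1.5
= 14.5 beats


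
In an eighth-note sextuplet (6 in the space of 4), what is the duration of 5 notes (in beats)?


Step by step:
Sextuplet: 6 notes occupy the space of 4 eighth notes
Space = 4 × 1/2 = 2 beats
Each sextuplet note = 2 / 6 = 1/3 beats
5 notes = 5 × 1/3 = 5/3
= 5/3 beats


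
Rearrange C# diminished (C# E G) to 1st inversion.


Working:
Root position: C# E G
1st inversion: move root up an octave
Bass note: E
Notes (bottom to top) = E G C#


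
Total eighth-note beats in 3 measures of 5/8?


Step by step:
Time signature 5/8: the bottom number 8 means the eighth note gets one count
The top number 5 means 5 eighth-note beats per measure
Total = 5 × 3 measures
= 15 eighth-note beats


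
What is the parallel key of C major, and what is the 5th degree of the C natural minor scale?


Reasoning:
Parallel keys share the same tonic but differ in mode
C major → parallel is C minor
C natural minor scale: C D Eb F G Ab Bb
= C minor; 5th degree = G


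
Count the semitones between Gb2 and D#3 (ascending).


Solution.
Absolute semitone position = octave×12 + chromatic position
Gb2: 2×12 + 6 = 30
D#3: 3×12 + 3 = 39
Difference = 39 - 30 = 9
= 9 semitones


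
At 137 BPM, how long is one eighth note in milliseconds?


Reasoning:
One quarter-note beat = 60000 / BPM = 60000 / 137 ms
Eighth note = 1/2 × quarter note
Duration = 1/2 × 60000 / 137 = 30000 / 137
= 219.0 ms


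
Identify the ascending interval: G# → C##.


Letter names: G → C spans 4 letter names → a 4th
Semitones: G# → C## = 6 half-steps
A 4th of 6 semitones is an augmented 4th
= augmented 4th


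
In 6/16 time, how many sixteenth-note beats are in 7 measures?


Reasoning:
Time signature 6/16: the bottom number 16 means the sixteenth note gets one count
The top number 6 means 6 sixteenth-note beats per measure
Total = 6 × 7 measures
= 42 sixteenth-note beats


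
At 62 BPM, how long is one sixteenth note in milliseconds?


Solution.
One quarter-note beat = 60000 / BPM = 60000 / 62 ms
Sixteenth note = 1/4 × quarter note
Duration = 1/4 × 60000 / 62 = 15000 / 62
= 241.9 ms


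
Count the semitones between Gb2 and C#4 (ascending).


Step by step:
Absolute semitone position = octave×12 + chromatic position
Gb2: 2×12 + 6 = 30
C#4: 4×12 + 1 = 49
Difference = 49 - 30 = 19
= 19 semitones


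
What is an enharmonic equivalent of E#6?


Let's work it out.
Enharmonic notes sound the same pitch but are spelled with different letter names
E# and F name the same pitch class
= F6


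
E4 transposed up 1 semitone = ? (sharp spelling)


Step by step:
E4: chromatic position 4 in octave 4 → absolute = 4×12 + 4 = 52
Transpose up 1: 52 + 1 = 53
53 = 4×12 + 5 → F in octave 4
Result = F4


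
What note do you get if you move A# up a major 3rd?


Step by step:
major 3rd: 3 letter names, 4 semitones
Letter: A + 2 → C
Pitch: A# + 4 semitones, spelled as a C → C##
= C##


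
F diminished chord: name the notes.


Solution.
Diminished triad = root + minor 3rd (3 semitones) + diminished 5th (6 semitones)
A triad on F stacks thirds, so the chord tones use letter names F-A-C
Root: F
Minor 3rd above F: Ab
Diminished 5th above F: Cb
Chord = F Ab Cb


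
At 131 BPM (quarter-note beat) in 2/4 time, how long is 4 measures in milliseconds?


Solution.
Quarter-note beat duration = 60000 / 131 ms
Beats per measure (2/4) = 2
One measure = 2 × 60000 / 131 = 120000 / 131 ms
4 measures = 4 × 120000 / 131 = 480000 / 131
= 3664.1 ms


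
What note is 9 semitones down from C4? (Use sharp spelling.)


Let's work it out.
C4: chromatic position 0 in octave 4 → absolute = 4×12 + 0 = 48
Transpose down 9: 48 - 9 = 39
39 = 3×12 + 3 → D# in octave 3
Result = D#3


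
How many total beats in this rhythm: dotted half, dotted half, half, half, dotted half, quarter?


Reasoning:
Beat values:
  dotted half = 3 beats
  dotted half = 3 beats
  half = 2 beats
  half = 2 beats
  dotted half = 3 beats
  quarter = 1 beat
Sum = 3 + 3 + 2 + 2 + 3 + 1
= 14 beats


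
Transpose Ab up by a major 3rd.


major 3rd: 3 letter names, 4 semitones
Letter: A + 2 → C
Pitch: Ab + 4 semitones, spelled as a C → C
= C


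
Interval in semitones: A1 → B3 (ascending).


Absolute semitone position = octave×12 + chromatic position
A1: 1×12 + 9 = 21
B3: 3×12 + 11 = 47
Difference = 47 - 21 = 26
= 26 semitones


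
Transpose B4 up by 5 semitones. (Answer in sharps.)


Step by step:
B4: chromatic position 11 in octave 4 → absolute = 4×12 + 11 = 59
Transpose up 5: 59 + 5 = 64
64 = 5×12 + 4 → E in octave 5
Result = E5


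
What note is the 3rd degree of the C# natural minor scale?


Natural minor scale pattern: W-H-W-W-H-W-W (2-1-2-2-1-2-2 semitones)
Starting from C#:
  C# + 2 semitones → D#
  D# + 1 semitone → E
  E + 2 semitones → F#
  F# + 2 semitones → G#
  G# + 1 semitone → A
  A + 2 semitones → B
  B + 2 semitones → C#
Scale: C# D# E F# G# A B
Degree 3 = E


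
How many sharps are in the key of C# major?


Solution.
Sharp major keys follow the circle of fifths: C(0), G(1), D(2), A(3), E(4), B(5), F#(6), C#(7)
C# major has 7 sharps
Order of sharps: F# C# G# D# A# E# B# → first 7: F#, C#, G#, D#, A#, E#, B#
= 7 sharps


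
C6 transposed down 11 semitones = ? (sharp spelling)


C6: chromatic position 0 in octave 6 → absolute = 6×12 + 0 = 72
Transpose down 11: 72 - 11 = 61
61 = 5×12 + 1 → C# in octave 5
Result = C#5


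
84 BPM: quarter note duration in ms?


One quarter-note beat = 60000 / BPM = 60000 / 84 ms
Duration = 60000 / 84
= 714.3 ms


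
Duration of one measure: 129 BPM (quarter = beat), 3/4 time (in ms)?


Reasoning:
Quarter-note beat duration = 60000 / 129 ms
Beats per measure (3/4) = 3
One measure = 3 × 60000 / 129 = 180000 / 129 ms
= 1395.3 ms


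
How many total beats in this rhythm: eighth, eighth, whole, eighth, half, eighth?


Solution.
Beat values:
  eighth = 0.5 beats
  eighth = 0.5 beats
  whole = 4 beats
  eighth = 0.5 beats
  half = 2 beats
  eighth = 0.5 beats
Sum = 0.5 + 0.5 + 4 + 0.5 + 2 + 0.5
= 8 beats


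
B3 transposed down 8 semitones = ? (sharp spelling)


B3: chromatic position 11 in octave 3 → absolute = 3×12 + 11 = 47
Transpose down 8: 47 - 8 = 39
39 = 3×12 + 3 → D# in octave 3
Result = D#3


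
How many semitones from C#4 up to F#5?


Step by step:
Absolute semitone position = octave×12 + chromatic position
C#4: 4×12 + 1 = 49
F#5: 5×12 + 6 = 66
Difference = 66 - 49 = 17
= 17 semitones


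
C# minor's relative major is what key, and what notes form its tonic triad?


The relative major shares the key signature and is a minor 3rd above the minor tonic
A minor 3rd above C# is E
→ relative major of C# minor is E major
Tonic triad of E major = root + major 3rd + perfect 5th = E G# B
= E major; triad = E G# B


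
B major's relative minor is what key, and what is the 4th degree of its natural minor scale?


Reasoning:
The relative minor shares the major's key signature and starts on its 6th degree
6th degree = a major 6th above the tonic; a major 6th above B is G#
→ relative minor of B major is G# minor
G# natural minor scale: G# A# B C# D# E F#
= G# minor; 4th degree = C#


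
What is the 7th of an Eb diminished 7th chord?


Step by step:
Diminished 7th chord = root + minor 3rd + diminished 5th + diminished 7th
Seventh chords stack in thirds, so the letter names are E-G-B-D
Root: Eb
Minor 3rd above Eb: Gb
Diminished 5th above Eb: Bbb
Diminished 7th above Eb: Dbb
The 7th = Dbb


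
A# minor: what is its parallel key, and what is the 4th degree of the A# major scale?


Parallel keys share the same tonic but differ in mode
A# minor → parallel is A# major
A# major scale: A# B# C## D# E# F## G##
= A# major; 4th degree = D#


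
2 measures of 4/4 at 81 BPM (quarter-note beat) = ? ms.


Working:
Quarter-note beat duration = 60000 / 81 ms
Beats per measure (4/4) = 4
One measure = 4 × 60000 / 81 = 240000 / 81 ms
2 measures = 2 × 240000 / 81 = 480000 / 81
= 5925.9 ms


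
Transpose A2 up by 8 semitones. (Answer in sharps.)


Step by step:
A2: chromatic position 9 in octave 2 → absolute = 2×12 + 9 = 33
Transpose up 8: 33 + 8 = 41
41 = 3×12 + 5 → F in octave 3
Result = F3


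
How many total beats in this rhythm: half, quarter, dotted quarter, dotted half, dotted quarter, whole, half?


Working:
Beat values:
  half = 2 beats
  quarter = 1 beat
  dotted quarter = 1.5 beats
  dotted half = 3 beats
  dotted quarter = 1.5 beats
  whole = 4 beats
  half = 2 beats
Sum = 2 + 1 + 1.5 + 3 + 1.5 + 4 + 2
= 15 beats


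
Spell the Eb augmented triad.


Let's work it out.
Augmented triad = root + major 3rd (4 semitones) + augmented 5th (8 semitones)
A triad on Eb stacks thirds, so the chord tones use letter names E-G-B
Root: Eb
Major 3rd above Eb: G
Augmented 5th above Eb: B
Chord = Eb G B


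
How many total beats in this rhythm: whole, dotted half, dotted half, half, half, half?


Solution.
Beat values:
  whole = 4 beats
  dotted half = 3 beats
  dotted half = 3 beats
  half = 2 beats
  half = 2 beats
  half = 2 beats
Sum = 4 + 3 + 3 + 2 + 2 + 2
= 16 beats


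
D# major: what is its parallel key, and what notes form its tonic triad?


Working:
Parallel keys share the same tonic but differ in mode
D# major → parallel is D# minor
Tonic triad of D# minor = D# F# A#
= D# minor; triad = D# F# A#


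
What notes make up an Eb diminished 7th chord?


Diminished 7th chord = root + minor 3rd + diminished 5th + diminished 7th
Seventh chords stack in thirds, so the letter names are E-G-B-D
Root: Eb
Minor 3rd above Eb: Gb
Diminished 5th above Eb: Bbb
Diminished 7th above Eb: Dbb
Chord = Eb Gb Bbb Dbb


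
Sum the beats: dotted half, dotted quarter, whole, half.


Beat values:
  dotted half = 3 beats
  dotted quarter = 1.5 beats
  whole = 4 beats
  half = 2 beats
Sum = 3 + 1.5 + 4 + 2
= 10.5 beats


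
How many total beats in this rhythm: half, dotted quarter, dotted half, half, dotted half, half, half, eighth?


Beat values:
  half = 2 beats
  dotted quarter = 1.5 beats
  dotted half = 3 beats
  half = 2 beats
  dotted half = 3 beats
  half = 2 beats
  half = 2 beats
  eighth = 0.5 beats
Sum = 2 + 1.5 + 3 + 2 + 3 + 2 + 2 + 0.5
= 16 beats


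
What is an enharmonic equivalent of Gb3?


Let's work it out.
Enharmonic notes sound the same pitch but are spelled with different letter names
Gb and F# name the same pitch class
= F#3


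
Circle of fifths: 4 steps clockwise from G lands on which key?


Let's work it out.
Each clockwise step on the circle of fifths moves up a perfect 5th
From G: G → D → A → E → B
= B


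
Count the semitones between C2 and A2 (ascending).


Reasoning:
Absolute semitone position = octave×12 + chromatic position
C2: 2×12 + 0 = 24
A2: 2×12 + 9 = 33
Difference = 33 - 24 = 9
= 9 semitones


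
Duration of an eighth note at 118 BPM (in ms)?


Let's work it out.
One quarter-note beat = 60000 / BPM = 60000 / 118 ms
Eighth note = 1/2 × quarter note
Duration = 1/2 × 60000 / 118 = 30000 / 118
= 254.2 ms


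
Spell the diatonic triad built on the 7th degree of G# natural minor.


Solution.
G# natural minor scale: G# A# B C# D# E F#
Diatonic triad on degree 7 stacks scale notes 7, 2, 4: F# A# C#
F#→A# = 4 semitones; F#→C# = 7 semitones → major triad
= F# A# C# (major)


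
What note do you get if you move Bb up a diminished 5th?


Step by step:
diminished 5th: 5 letter names, 6 semitones
Letter: B + 4 → F
Pitch: Bb + 6 semitones, spelled as an F → Fb
= Fb


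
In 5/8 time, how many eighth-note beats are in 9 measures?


Time signature 5/8: the bottom number 8 means the eighth note gets one count
The top number 5 means 5 eighth-note beats per measure
Total = 5 × 9 measures
= 45 eighth-note beats


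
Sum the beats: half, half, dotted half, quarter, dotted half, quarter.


Step by step:
Beat values:
  half = 2 beats
  half = 2 beats
  dotted half = 3 beats
  quarter = 1 beat
  dotted half = 3 beats
  quarter = 1 beat
Sum = 2 + 2 + 3 + 1 + 3 + 1
= 12 beats


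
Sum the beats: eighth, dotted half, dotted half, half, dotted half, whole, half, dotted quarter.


Solution.
Beat values:
  eighth = 0.5 beats
  dotted half = 3 beats
  dotted half = 3 beats
  half = 2 beats
  dotted half = 3 beats
  whole = 4 beats
  half = 2 beats
  dotted quarter = 1.5 beats
Sum = 0.5 + 3 + 3 + 2 + 3 + 4 + 2 + 1.5
= 19 beats


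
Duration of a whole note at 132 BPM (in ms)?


Working:
One quarter-note beat = 60000 / BPM = 60000 / 132 ms
Whole note = 4 × quarter note
Duration = 4 × 60000 / 132 = 240000 / 132
= 1818.2 ms


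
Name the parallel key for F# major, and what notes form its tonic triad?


Step by step:
Parallel keys share the same tonic but differ in mode
F# major → parallel is F# minor
Tonic triad of F# minor = F# A C#
= F# minor; triad = F# A C#


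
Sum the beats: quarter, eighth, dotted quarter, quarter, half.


Solution.
Beat values:
  quarter = 1 beat
  eighth = 0.5 beats
  dotted quarter = 1.5 beats
  quarter = 1 beat
  half = 2 beats
Sum = 1 + 0.5 + 1.5 + 1 + 2
= 6 beats


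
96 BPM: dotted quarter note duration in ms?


Step by step:
One quarter-note beat = 60000 / BPM = 60000 / 96 ms
Dotted quarter note = 3/2 × quarter note
Duration = 3/2 × 60000 / 96 = 90000 / 96
= 937.5 ms


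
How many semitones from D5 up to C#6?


Working:
Absolute semitone position = octave×12 + chromatic position
D5: 5×12 + 2 = 62
C#6: 6×12 + 1 = 73
Difference = 73 - 62 = 11
= 11 semitones


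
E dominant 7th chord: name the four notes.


Dominant 7th chord = root + major 3rd + perfect 5th + minor 7th
Seventh chords stack in thirds, so the letter names are E-G-B-D
Root: E
Major 3rd above E: G#
Perfect 5th above E: B
Minor 7th above E: D
Chord = E G# B D


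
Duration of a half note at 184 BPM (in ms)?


Reasoning:
One quarter-note beat = 60000 / BPM = 60000 / 184 ms
Half note = 2 × quarter note
Duration = 2 × 60000 / 184 = 120000 / 184
= 652.2 ms


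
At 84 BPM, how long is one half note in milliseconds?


One quarter-note beat = 60000 / BPM = 60000 / 84 ms
Half note = 2 × quarter note
Duration = 2 × 60000 / 84 = 120000 / 84
= 1428.6 ms


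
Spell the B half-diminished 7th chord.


Step by step:
Half-diminished 7th chord = root + minor 3rd + diminished 5th + minor 7th
Seventh chords stack in thirds, so the letter names are B-D-F-A
Root: B
Minor 3rd above B: D
Diminished 5th above B: F
Minor 7th above B: A
Chord = B D F A


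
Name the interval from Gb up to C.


Solution.
Letter names: G → C spans 4 letter names → a 4th
Semitones: Gb → C = 6 half-steps
A 4th of 6 semitones is an augmented 4th
= augmented 4th


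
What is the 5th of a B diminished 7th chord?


Working:
Diminished 7th chord = root + minor 3rd + diminished 5th + diminished 7th
Seventh chords stack in thirds, so the letter names are B-D-F-A
Root: B
Minor 3rd above B: D
Diminished 5th above B: F
Diminished 7th above B: Ab
The 5th = F


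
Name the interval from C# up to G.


Let's work it out.
Letter names: C → G spans 5 letter names → a 5th
Semitones: C# → G = 6 half-steps
A 5th of 6 semitones is a diminished 5th
= diminished 5th


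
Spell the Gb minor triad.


Let's work it out.
Minor triad = root + minor 3rd (3 semitones) + perfect 5th (7 semitones)
A triad on Gb stacks thirds, so the chord tones use letter names G-B-D
Root: Gb
Minor 3rd above Gb: Bbb
Perfect 5th above Gb: Db
Chord = Gb Bbb Db


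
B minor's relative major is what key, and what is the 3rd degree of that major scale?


Reasoning:
The relative major shares the key signature and is a minor 3rd above the minor tonic
A minor 3rd above B is D
→ relative major of B minor is D major
D major scale: D E F# G A B C#
= D major; 3rd degree = F#


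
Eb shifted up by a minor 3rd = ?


minor 3rd: 3 letter names, 3 semitones
Letter: E + 2 → G
Pitch: Eb + 3 semitones, spelled as a G → Gb
= Gb


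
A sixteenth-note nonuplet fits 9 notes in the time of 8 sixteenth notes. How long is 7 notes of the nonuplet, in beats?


Working:
Nonuplet: 9 notes occupy the space of 8 sixteenth notes
Space = 8 × 1/4 = 2 beats
Each nonuplet note = 2 / 9 = 2/9 beats
7 notes = 7 × 2/9 = 14/9
= 14/9 beats


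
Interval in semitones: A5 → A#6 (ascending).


Step by step:
Absolute semitone position = octave×12 + chromatic position
A5: 5×12 + 9 = 69
A#6: 6×12 + 10 = 82
Difference = 82 - 69 = 13
= 13 semitones


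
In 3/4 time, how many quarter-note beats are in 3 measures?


Step by step:
Time signature 3/4: the bottom number 4 means the quarter note gets one count
The top number 3 means 3 quarter-note beats per measure
Total = 3 × 3 measures
= 9 quarter-note beats


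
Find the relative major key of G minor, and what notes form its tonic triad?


Reasoning:
The relative major shares the key signature and is a minor 3rd above the minor tonic
A minor 3rd above G is Bb
→ relative major of G minor is Bb major
Tonic triad of Bb major = root + major 3rd + perfect 5th = Bb D F
= Bb major; triad = Bb D F


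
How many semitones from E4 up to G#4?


Step by step:
Absolute semitone position = octave×12 + chromatic position
E4: 4×12 + 4 = 52
G#4: 4×12 + 8 = 56
Difference = 56 - 52 = 4
= 4 semitones


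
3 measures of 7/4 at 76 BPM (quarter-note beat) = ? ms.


Quarter-note beat duration = 60000 / 76 ms
Beats per measure (7/4) = 7
One measure = 7 × 60000 / 76 = 420000 / 76 ms
3 measures = 3 × 420000 / 76 = 1260000 / 76
= 16578.9 ms


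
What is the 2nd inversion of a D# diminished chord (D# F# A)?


Reasoning:
Root position: D# F# A
2nd inversion: move root and 3rd up an octave
Bass note: A
Notes (bottom to top) = A D# F#


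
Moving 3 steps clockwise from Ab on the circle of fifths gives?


Each clockwise step on the circle of fifths moves up a perfect 5th
From Ab: Ab → Eb → Bb → F
= F


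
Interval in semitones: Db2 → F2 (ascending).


Let's work it out.
Absolute semitone position = octave×12 + chromatic position
Db2: 2×12 + 1 = 25
F2: 2×12 + 5 = 29
Difference = 29 - 25 = 4
= 4 semitones


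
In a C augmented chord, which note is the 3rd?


Solution.
Augmented triad = root + major 3rd (4 semitones) + augmented 5th (8 semitones)
A triad on C stacks thirds, so the chord tones use letter names C-E-G
Root: C
Major 3rd above C: E
Augmented 5th above C: G#
The 3rd = E


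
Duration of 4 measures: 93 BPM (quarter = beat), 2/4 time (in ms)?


Step by step:
Quarter-note beat duration = 60000 / 93 ms
Beats per measure (2/4) = 2
One measure = 2 × 60000 / 93 = 120000 / 93 ms
4 measures = 4 × 120000 / 93 = 480000 / 93
= 5161.3 ms


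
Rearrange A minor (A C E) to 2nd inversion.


Working:
Root position: A C E
2nd inversion: move root and 3rd up an octave
Bass note: E
Notes (bottom to top) = E A C


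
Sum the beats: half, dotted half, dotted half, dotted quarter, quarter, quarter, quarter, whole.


Beat values:
  half = 2 beats
  dotted half = 3 beats
  dotted half = 3 beats
  dotted quarter = 1.5 beats
  quarter = 1 beat
  quarter = 1 beat
  quarter = 1 beat
  whole = 4 beats
Sum = 2 + 3 + 3 + 1.5 + 1 + 1 + 1 + 4
= 16.5 beats


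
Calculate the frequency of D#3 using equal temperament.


Step by step:
f = 440 × 2^(n/12) where n = semitones from A4
D#3: -18 semitones from A4
f = 440 × 2^(-18/12)
f = 155.56 Hz


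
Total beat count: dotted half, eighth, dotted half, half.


Solution.
Beat values:
  dotted half = 3 beats
  eighth = 0.5 beats
  dotted half = 3 beats
  half = 2 beats
Sum = 3 + 0.5 + 3 + 2
= 8.5 beats


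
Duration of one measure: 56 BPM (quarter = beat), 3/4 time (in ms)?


Quarter-note beat duration = 60000 / 56 ms
Beats per measure (3/4) = 3
One measure = 3 × 60000 / 56 = 180000 / 56 ms
= 3214.3 ms


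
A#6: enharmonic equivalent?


Let's work it out.
Enharmonic notes sound the same pitch but are spelled with different letter names
A# and Bb name the same pitch class
= Bb6


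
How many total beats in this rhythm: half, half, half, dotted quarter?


Solution.
Beat values:
  half = 2 beats
  half = 2 beats
  half = 2 beats
  dotted quarter = 1.5 beats
Sum = 2 + 2 + 2 + 1.5
= 7.5 beats


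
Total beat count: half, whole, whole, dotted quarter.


Working:
Beat values:
  half = 2 beats
  whole = 4 beats
  whole = 4 beats
  dotted quarter = 1.5 beats
Sum = 2 + 4 + 4 + 1.5
= 11.5 beats


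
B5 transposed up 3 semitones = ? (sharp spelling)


Reasoning:
B5: chromatic position 11 in octave 5 → absolute = 5×12 + 11 = 71
Transpose up 3: 71 + 3 = 74
74 = 6×12 + 2 → D in octave 6
Result = D6


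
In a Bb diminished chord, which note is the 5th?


Reasoning:
Diminished triad = root + minor 3rd (3 semitones) + diminished 5th (6 semitones)
A triad on Bb stacks thirds, so the chord tones use letter names B-D-F
Root: Bb
Minor 3rd above Bb: Db
Diminished 5th above Bb: Fb
The 5th = Fb


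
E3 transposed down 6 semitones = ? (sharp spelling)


Step by step:
E3: chromatic position 4 in octave 3 → absolute = 3×12 + 4 = 40
Transpose down 6: 40 - 6 = 34
34 = 2×12 + 10 → A# in octave 2
Result = A#2


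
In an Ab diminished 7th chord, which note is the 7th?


Let's work it out.
Diminished 7th chord = root + minor 3rd + diminished 5th + diminished 7th
Seventh chords stack in thirds, so the letter names are A-C-E-G
Root: Ab
Minor 3rd above Ab: Cb
Diminished 5th above Ab: Ebb
Diminished 7th above Ab: Gbb
The 7th = Gbb


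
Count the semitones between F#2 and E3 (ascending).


Reasoning:
Absolute semitone position = octave×12 + chromatic position
F#2: 2×12 + 6 = 30
E3: 3×12 + 4 = 40
Difference = 40 - 30 = 10
= 10 semitones


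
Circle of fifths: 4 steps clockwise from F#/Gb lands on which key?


Each clockwise step on the circle of fifths moves up a perfect 5th
From F#/Gb: F#/Gb → Db → Ab → Eb → Bb
= Bb


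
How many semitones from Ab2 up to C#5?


Let's work it out.
Absolute semitone position = octave×12 + chromatic position
Ab2: 2×12 + 8 = 32
C#5: 5×12 + 1 = 61
Difference = 61 - 32 = 29
= 29 semitones


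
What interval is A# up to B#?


Letter names: A → B spans 2 letter names → a 2nd
Semitones: A# → B# = 2 half-steps
A 2nd of 2 semitones is a major 2nd
= major 2nd


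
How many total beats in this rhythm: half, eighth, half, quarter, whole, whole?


Reasoning:
Beat values:
  half = 2 beats
  eighth = 0.5 beats
  half = 2 beats
  quarter = 1 beat
  whole = 4 beats
  whole = 4 beats
Sum = 2 + 0.5 + 2 + 1 + 4 + 4
= 13.5 beats


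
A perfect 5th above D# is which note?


Working:
A 5th spans 5 letter names, so from D we land on A
A perfect 5th = 7 semitones above D#
Spell A at that pitch: A#
= A#


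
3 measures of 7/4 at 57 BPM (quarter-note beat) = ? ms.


Quarter-note beat duration = 60000 / 57 ms
Beats per measure (7/4) = 7
One measure = 7 × 60000 / 57 = 420000 / 57 ms
3 measures = 3 × 420000 / 57 = 1260000 / 57
= 22105.3 ms


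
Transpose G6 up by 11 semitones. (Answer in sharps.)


G6: chromatic position 7 in octave 6 → absolute = 6×12 + 7 = 79
Transpose up 11: 79 + 11 = 90
90 = 7×12 + 6 → F# in octave 7
Result = F#7


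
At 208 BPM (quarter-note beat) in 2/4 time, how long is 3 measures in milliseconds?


Quarter-note beat duration = 60000 / 208 ms
Beats per measure (2/4) = 2
One measure = 2 × 60000 / 208 = 120000 / 208 ms
3 measures = 3 × 120000 / 208 = 360000 / 208
= 1730.8 ms


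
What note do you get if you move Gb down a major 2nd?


Step by step:
major 2nd: 2 letter names, 2 semitones
Letter: G - 1 → F
Pitch: Gb - 2 semitones, spelled as an F → Fb
= Fb


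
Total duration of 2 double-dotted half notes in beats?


Reasoning:
Base half note = 2 beats
Dot 1 adds half the previous value: +1
Dot 2 adds half the previous value: +1/2
One double-dotted half = 2 + 1 + 1/2 = 7/2
2 of them = 2 × 7/2 = 7
= 7 beats


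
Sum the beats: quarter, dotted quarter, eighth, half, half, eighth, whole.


Beat values:
  quarter = 1 beat
  dotted quarter = 1.5 beats
  eighth = 0.5 beats
  half = 2 beats
  half = 2 beats
  eighth = 0.5 beats
  whole = 4 beats
Sum = 1 + 1.5 + 0.5 + 2 + 2 + 0.5 + 4
= 11.5 beats


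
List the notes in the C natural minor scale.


Reasoning:
Natural minor scale pattern: W-H-W-W-H-W-W (2-1-2-2-1-2-2 semitones)
Starting from C:
  C + 2 semitones → D
  D + 1 semitone → Eb
  Eb + 2 semitones → F
  F + 2 semitones → G
  G + 1 semitone → Ab
  Ab + 2 semitones → Bb
  Bb + 2 semitones → C
Scale = C D Eb F G Ab Bb


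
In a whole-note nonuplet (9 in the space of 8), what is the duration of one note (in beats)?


Step by step:
Nonuplet: 9 notes occupy the space of 8 whole notes
Space = 8 × 4 = 32 beats
Each nonuplet note = 32 / 9 = 32/9 beats
= 32/9 beats


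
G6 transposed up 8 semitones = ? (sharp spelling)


Step by step:
G6: chromatic position 7 in octave 6 → absolute = 6×12 + 7 = 79
Transpose up 8: 79 + 8 = 87
87 = 7×12 + 3 → D# in octave 7
Result = D#7


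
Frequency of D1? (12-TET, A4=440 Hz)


f = 440 × 2^(n/12) where n = semitones from A4
D1: -43 semitones from A4
f = 440 × 2^(-43/12)
f = 36.71 Hz


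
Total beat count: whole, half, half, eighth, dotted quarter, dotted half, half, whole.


Working:
Beat values:
  whole = 4 beats
  half = 2 beats
  half = 2 beats
  eighth = 0.5 beats
  dotted quarter = 1.5 beats
  dotted half = 3 beats
  half = 2 beats
  whole = 4 beats
Sum = 4 + 2 + 2 + 0.5 + 1.5 + 3 + 2 + 4
= 19 beats


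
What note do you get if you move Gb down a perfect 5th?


perfect 5th: 5 letter names, 7 semitones
Letter: G - 4 → C
Pitch: Gb - 7 semitones, spelled as a C → Cb
= Cb


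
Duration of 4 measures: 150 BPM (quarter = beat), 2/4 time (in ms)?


Quarter-note beat duration = 60000 / 150 ms
Beats per measure (2/4) = 2
One measure = 2 × 60000 / 150 = 120000 / 150 ms
4 measures = 4 × 120000 / 150 = 480000 / 150
= 3200.0 ms


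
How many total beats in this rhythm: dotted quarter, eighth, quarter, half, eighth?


Step by step:
Beat values:
  dotted quarter = 1.5 beats
  eighth = 0.5 beats
  quarter = 1 beat
  half = 2 beats
  eighth = 0.5 beats
Sum = 1.5 + 0.5 + 1 + 2 + 0.5
= 5.5 beats
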